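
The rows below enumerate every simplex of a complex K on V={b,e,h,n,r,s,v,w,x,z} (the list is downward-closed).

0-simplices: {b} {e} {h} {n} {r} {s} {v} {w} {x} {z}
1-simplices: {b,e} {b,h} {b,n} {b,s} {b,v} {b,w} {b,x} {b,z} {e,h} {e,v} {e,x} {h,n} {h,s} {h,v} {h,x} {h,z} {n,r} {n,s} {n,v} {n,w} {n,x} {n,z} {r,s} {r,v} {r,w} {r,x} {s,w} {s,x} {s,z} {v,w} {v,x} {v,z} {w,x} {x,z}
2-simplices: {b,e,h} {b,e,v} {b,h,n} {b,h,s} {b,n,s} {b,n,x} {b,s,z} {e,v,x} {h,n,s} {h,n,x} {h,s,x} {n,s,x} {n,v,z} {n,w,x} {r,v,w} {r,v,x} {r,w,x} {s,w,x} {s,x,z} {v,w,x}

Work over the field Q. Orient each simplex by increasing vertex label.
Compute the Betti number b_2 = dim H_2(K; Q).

b_2=3

n_0=10 n_1=34 n_2=20  [Q]
∂1: piv[be,bh,bn,bs,bv,bw,bx,bz,nr] rk=9  ker:eh,ev,ex,hn,hs,hv,hx,hz,ns,nv,nw,nx,nz,rs,rv,rw,rx,sw,sx,sz,vw,vx,vz,wx,xz
∂2: piv[beh,bev,bhn,bhs,bns,bnx,bsz,evx,hnx,hsx,nvz,nwx,rvw,rvx,rwx,swx,sxz] rk=17  ker:hns,nsx,vwx
b_2=(20−17)−0=3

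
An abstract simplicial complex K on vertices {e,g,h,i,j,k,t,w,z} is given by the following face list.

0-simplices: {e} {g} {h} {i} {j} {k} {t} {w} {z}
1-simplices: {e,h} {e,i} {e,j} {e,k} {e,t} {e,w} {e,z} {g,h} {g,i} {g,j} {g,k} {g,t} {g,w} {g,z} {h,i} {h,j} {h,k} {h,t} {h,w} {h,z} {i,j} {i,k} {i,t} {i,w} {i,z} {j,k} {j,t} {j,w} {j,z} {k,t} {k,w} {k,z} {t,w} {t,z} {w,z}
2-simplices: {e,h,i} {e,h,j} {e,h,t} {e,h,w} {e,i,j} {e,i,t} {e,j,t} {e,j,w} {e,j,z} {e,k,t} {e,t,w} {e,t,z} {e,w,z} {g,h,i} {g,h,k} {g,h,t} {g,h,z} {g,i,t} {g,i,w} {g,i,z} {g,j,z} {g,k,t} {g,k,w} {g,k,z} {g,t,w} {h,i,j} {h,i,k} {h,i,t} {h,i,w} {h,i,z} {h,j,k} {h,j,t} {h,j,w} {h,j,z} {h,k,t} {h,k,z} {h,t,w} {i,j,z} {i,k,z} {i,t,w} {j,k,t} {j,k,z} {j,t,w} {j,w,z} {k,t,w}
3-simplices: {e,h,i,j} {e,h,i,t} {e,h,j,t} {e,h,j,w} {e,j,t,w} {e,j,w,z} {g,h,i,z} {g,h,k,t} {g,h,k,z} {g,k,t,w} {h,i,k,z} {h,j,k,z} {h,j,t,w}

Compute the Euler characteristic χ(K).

χ(K)=6

n_0=9 n_1=35 n_2=45 n_3=13
χ=+9−35+45−13=6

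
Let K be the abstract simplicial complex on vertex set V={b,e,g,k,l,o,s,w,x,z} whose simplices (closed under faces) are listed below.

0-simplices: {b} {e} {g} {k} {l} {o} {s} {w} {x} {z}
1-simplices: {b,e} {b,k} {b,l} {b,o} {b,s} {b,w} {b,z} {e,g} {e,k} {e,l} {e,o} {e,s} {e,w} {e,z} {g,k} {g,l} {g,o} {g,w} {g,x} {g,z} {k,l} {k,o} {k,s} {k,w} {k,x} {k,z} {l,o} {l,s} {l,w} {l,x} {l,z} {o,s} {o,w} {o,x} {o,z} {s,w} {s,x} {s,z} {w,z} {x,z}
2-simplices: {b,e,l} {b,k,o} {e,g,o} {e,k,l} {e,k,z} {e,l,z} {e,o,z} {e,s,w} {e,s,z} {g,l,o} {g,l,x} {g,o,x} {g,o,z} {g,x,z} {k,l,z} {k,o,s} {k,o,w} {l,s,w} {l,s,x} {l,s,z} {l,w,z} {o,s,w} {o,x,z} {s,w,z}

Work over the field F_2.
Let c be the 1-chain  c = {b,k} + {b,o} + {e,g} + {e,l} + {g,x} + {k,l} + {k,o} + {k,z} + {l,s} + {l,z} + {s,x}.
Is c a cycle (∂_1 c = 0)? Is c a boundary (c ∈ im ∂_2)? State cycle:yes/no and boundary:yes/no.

n_0=10 n_1=40 n_2=24  [Z2]
∂1: piv[be,bk,bl,bo,bs,bw,bz,eg,gx] rk=9  ker:ek,el,eo,es,ew,ez,gk,gl,go,gw,gz,kl,ko,ks,kw,kx,kz,lo,ls,lw,lx,lz,os,ow,ox,oz,sw,sx,sz,wz,xz
∂2: piv[bel,bko,ego,ekl,ekz,elz,eoz,esw,esz,glo,glx,gox,goz,gxz,kos,kow,lsw,lsx,lsz,lwz,osw] rk=21  ker:klz,oxz,swz
∂1c = 0
c vs im∂2: residual ≠ 0 ⇒ not boundary

cycle:yes boundary:no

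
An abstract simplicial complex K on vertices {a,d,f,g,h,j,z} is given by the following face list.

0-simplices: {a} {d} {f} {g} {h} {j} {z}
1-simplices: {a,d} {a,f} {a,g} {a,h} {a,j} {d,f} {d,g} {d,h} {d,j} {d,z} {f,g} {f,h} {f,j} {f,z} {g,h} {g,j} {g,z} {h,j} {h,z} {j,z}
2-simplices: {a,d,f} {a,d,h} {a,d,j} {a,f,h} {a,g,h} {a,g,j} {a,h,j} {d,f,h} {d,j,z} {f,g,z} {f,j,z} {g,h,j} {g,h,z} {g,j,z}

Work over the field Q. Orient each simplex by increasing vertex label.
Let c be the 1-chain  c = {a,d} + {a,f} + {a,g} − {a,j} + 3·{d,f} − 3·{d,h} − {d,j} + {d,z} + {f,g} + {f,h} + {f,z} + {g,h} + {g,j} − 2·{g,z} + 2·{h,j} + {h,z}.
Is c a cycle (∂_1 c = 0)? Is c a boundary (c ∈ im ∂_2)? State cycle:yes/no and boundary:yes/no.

n_0=7 n_1=20 n_2=14  [Q]
∂1: piv[ad,af,ag,ah,aj,dz] rk=6  ker:df,dg,dh,dj,fg,fh,fj,fz,gh,gj,gz,hj,hz,jz
∂2: piv[adf,adh,adj,afh,agh,agj,ahj,djz,fgz,fjz,ghz,gjz] rk=12  ker:dfh,ghj
∂1c = −2·{a} + {d} + {f} + 2·{g} − 4·{h} + {j} + {z}

cycle:no boundary:no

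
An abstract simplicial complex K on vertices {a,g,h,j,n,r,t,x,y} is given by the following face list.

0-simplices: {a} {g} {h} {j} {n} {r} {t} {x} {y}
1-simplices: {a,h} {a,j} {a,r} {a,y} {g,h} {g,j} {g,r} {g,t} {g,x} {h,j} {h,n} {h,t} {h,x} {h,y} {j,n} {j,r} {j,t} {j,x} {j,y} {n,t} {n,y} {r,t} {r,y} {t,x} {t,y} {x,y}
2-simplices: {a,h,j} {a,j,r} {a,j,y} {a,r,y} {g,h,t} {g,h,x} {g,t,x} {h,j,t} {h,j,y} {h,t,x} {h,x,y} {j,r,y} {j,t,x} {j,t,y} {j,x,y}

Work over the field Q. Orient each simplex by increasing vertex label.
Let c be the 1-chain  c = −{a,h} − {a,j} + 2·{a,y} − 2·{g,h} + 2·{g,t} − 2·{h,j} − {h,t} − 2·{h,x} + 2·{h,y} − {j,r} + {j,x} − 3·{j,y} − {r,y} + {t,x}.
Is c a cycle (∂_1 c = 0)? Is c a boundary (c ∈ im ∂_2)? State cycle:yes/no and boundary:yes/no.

cycle:yes boundary:yes

n_0=9 n_1=26 n_2=15  [Q]
∂1: piv[ah,aj,ar,ay,gh,gt,gx,hn] rk=8  ker:gj,gr,hj,ht,hx,hy,jn,jr,jt,jx,jy,nt,ny,rt,ry,tx,ty,xy
∂2: piv[ahj,ajr,ajy,ary,ght,ghx,gtx,hjt,hjy,hxy,jtx,jty] rk=12  ker:htx,jry,jxy
∂1c = 0
c vs im∂2: reduces to 0 ⇒ boundary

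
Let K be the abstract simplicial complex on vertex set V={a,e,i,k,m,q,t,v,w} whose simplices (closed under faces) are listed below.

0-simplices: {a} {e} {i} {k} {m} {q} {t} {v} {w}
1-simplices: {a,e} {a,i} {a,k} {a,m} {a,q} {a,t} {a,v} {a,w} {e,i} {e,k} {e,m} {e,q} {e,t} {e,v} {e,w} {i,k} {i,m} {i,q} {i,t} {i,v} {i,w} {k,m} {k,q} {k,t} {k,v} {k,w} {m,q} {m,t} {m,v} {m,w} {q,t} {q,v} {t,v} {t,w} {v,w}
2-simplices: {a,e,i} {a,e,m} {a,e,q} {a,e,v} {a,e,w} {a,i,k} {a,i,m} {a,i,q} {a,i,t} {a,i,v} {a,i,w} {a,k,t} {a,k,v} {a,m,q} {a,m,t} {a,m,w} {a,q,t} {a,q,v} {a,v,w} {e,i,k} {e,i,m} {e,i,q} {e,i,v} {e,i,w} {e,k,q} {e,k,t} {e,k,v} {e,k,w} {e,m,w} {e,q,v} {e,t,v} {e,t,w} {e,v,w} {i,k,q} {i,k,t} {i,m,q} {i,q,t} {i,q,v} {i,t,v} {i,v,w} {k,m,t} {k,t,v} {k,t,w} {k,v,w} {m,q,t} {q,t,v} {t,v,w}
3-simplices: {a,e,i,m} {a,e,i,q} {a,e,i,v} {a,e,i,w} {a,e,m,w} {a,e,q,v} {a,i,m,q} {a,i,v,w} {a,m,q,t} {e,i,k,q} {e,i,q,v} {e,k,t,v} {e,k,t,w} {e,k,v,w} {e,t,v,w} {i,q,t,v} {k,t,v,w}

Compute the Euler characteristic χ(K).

n_0=9 n_1=35 n_2=47 n_3=17
χ=+9−35+47−17=4

χ(K)=4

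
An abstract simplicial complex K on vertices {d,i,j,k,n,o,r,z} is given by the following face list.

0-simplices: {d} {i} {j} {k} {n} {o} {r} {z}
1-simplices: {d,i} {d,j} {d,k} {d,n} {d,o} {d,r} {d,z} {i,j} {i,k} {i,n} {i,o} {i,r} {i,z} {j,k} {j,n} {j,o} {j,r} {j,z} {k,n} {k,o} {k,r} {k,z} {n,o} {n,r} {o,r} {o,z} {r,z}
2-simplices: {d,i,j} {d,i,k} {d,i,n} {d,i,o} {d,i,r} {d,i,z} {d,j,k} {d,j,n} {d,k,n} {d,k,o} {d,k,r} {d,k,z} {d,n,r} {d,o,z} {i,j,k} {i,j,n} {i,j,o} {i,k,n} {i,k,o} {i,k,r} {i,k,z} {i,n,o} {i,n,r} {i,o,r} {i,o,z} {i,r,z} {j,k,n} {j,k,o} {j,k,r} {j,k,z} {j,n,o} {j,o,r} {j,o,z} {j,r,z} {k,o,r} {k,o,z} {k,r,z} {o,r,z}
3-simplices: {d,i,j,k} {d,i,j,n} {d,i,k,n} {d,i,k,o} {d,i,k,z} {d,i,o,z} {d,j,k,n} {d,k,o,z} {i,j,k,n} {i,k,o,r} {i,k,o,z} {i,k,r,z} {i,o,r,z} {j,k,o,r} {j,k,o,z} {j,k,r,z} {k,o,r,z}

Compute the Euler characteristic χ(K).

n_0=8 n_1=27 n_2=38 n_3=17
χ=+8−27+38−17=2

χ(K)=2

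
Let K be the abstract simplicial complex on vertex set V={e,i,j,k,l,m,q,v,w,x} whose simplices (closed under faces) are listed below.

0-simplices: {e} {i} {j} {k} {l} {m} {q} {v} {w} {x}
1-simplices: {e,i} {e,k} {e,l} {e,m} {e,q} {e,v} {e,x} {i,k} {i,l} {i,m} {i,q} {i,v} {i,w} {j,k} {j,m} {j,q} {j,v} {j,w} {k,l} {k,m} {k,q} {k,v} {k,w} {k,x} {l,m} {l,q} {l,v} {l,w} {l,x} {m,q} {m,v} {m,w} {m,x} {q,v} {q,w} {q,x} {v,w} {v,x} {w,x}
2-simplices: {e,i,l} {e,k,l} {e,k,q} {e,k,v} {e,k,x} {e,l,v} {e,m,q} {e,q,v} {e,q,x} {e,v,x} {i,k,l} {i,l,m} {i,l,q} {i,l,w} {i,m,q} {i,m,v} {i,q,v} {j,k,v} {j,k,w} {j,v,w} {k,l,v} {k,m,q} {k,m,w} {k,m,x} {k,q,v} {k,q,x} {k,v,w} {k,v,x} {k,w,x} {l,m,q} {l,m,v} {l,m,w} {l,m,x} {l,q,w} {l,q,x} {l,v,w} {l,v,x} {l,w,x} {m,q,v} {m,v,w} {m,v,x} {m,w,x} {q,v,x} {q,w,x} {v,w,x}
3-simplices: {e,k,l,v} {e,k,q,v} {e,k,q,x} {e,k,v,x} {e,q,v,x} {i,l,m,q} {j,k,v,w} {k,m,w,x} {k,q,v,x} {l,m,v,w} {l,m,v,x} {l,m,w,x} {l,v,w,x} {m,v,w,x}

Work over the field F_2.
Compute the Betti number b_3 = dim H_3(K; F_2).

b_3=2

n_0=10 n_1=39 n_2=45 n_3=14  [Z2]
∂1: piv[ei,ek,el,em,eq,ev,ex,iw,jk] rk=9  ker:ik,il,im,iq,iv,jm,jq,jv,jw,kl,km,kq,kv,kw,kx,lm,lq,lv,lw,lx,mq,mv,mw,mx,qv,qw,qx,vw,vx,wx
∂2: piv[eil,ekl,ekq,ekv,ekx,elv,emq,eqv,eqx,evx,ikl,ilm,ilq,ilw,imq,imv,iqv,jkv,jkw,jvw,kmq,kmw,kmx,kwx,lmv,lmw,lmx,lqw] rk=28  ker:klv,kqv,kqx,kvw,kvx,lmq,lqx,lvw,lvx,lwx,mqv,mvw,mvx,mwx,qvx,qwx,vwx
∂3: piv[eklv,ekqv,ekqx,ekvx,eqvx,ilmq,jkvw,kmwx,lmvw,lmvx,lmwx,lvwx] rk=12  ker:kqvx,mvwx
b_3=(14−12)−0=2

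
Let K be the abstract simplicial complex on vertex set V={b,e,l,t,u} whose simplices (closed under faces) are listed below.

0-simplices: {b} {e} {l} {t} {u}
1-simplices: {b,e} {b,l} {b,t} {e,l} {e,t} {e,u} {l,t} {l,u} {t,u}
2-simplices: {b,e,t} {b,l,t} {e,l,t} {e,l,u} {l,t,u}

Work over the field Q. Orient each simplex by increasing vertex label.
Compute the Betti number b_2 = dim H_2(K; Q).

b_2=0

n_0=5 n_1=9 n_2=5  [Q]
∂1: piv[be,bl,bt,eu] rk=4  ker:el,et,lt,lu,tu
∂2: piv[bet,blt,elt,elu,ltu] rk=5
b_2=(5−5)−0=0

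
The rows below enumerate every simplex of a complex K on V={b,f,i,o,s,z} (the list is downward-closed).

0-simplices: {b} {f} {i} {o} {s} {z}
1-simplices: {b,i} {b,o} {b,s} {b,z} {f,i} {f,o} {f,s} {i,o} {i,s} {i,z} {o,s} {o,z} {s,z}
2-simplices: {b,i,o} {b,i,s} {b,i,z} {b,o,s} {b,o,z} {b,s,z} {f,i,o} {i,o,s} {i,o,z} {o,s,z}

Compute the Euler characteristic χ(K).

χ(K)=3

n_0=6 n_1=13 n_2=10
χ=+6−13+10=3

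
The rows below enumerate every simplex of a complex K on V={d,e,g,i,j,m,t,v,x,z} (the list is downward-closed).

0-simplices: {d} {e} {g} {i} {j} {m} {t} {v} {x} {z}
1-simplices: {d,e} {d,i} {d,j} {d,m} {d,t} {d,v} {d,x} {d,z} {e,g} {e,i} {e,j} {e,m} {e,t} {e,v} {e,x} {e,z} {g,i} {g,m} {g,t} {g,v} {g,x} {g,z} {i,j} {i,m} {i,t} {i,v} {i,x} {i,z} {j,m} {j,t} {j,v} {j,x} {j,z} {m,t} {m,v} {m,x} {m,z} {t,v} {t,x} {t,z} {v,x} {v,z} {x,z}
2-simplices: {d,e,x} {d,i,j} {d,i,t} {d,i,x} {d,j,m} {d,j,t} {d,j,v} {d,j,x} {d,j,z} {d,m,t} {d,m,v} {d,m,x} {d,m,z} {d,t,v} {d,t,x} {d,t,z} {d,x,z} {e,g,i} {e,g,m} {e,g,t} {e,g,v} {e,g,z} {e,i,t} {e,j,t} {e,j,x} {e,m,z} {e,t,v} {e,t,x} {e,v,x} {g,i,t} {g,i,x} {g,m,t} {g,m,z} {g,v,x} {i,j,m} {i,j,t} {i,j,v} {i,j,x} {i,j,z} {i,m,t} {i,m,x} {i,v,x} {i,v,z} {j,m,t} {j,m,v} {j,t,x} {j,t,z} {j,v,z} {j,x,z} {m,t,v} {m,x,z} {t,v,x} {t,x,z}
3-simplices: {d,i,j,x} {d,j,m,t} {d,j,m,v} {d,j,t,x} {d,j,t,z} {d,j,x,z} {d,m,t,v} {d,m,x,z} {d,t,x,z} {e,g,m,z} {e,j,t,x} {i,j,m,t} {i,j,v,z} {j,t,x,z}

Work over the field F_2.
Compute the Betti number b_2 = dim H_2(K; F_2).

n_0=10 n_1=43 n_2=53 n_3=14  [Z2]
∂1: piv[de,di,dj,dm,dt,dv,dx,dz,eg] rk=9  ker:ei,ej,em,et,ev,ex,ez,gi,gm,gt,gv,gx,gz,ij,im,it,iv,ix,iz,jm,jt,jv,jx,jz,mt,mv,mx,mz,tv,tx,tz,vx,vz,xz
∂2: piv[dex,dij,dit,dix,djm,djt,djv,djx,djz,dmt,dmv,dmx,dmz,dtv,dtx,dtz,dxz,egi,egm,egt,egv,egz,eit,ejt,ejx,emz,etv,evx,gix,gmt,ijm,ijv,ijz,ivz] rk=34  ker:etx,git,gmz,gvx,ijt,ijx,imt,imx,ivx,jmt,jmv,jtx,jtz,jvz,jxz,mtv,mxz,tvx,txz
∂3: piv[dijx,djmt,djmv,djtx,djtz,djxz,dmtv,dmxz,dtxz,egmz,ejtx,ijmt,ijvz] rk=13  ker:jtxz
b_2=(53−34)−13=6

b_2=6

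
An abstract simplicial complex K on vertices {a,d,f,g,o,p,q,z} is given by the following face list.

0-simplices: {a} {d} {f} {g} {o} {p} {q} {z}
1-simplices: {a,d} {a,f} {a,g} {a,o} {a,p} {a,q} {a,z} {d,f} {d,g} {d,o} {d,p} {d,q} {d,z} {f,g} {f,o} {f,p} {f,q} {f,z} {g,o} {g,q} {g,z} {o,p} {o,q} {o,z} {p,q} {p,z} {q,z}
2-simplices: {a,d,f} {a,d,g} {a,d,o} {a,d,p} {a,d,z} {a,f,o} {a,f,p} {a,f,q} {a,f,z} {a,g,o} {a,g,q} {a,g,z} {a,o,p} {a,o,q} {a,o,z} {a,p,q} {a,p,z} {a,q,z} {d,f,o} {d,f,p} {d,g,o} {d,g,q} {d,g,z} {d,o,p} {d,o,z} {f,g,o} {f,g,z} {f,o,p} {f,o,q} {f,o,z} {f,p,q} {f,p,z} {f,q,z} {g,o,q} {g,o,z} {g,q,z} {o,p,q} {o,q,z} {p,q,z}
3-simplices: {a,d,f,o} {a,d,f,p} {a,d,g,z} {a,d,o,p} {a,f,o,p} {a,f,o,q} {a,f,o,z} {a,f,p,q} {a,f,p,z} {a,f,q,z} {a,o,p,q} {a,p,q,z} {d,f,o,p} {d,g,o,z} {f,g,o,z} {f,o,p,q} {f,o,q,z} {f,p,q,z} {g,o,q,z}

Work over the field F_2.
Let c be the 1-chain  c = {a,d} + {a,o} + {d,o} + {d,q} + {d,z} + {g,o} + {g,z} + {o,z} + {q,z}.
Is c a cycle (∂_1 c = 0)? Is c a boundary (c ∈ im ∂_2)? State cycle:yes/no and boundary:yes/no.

n_0=8 n_1=27 n_2=39 n_3=19  [Z2]
∂1: piv[ad,af,ag,ao,ap,aq,az] rk=7  ker:df,dg,do,dp,dq,dz,fg,fo,fp,fq,fz,go,gq,gz,op,oq,oz,pq,pz,qz
∂2: piv[adf,adg,ado,adp,adz,afo,afp,afq,afz,ago,agq,agz,aop,aoq,aoz,apq,apz,aqz,dgq,fgo] rk=20  ker:dfo,dfp,dgo,dgz,dop,doz,fgz,fop,foq,foz,fpq,fpz,fqz,goq,goz,gqz,opq,oqz,pqz
∂3: piv[adfo,adfp,adgz,adop,afop,afoq,afoz,afpq,afpz,afqz,aopq,apqz,dgoz,fgoz,foqz,goqz] rk=16  ker:dfop,fopq,fpqz
∂1c = 0
c vs im∂2: reduces to 0 ⇒ boundary

cycle:yes boundary:yes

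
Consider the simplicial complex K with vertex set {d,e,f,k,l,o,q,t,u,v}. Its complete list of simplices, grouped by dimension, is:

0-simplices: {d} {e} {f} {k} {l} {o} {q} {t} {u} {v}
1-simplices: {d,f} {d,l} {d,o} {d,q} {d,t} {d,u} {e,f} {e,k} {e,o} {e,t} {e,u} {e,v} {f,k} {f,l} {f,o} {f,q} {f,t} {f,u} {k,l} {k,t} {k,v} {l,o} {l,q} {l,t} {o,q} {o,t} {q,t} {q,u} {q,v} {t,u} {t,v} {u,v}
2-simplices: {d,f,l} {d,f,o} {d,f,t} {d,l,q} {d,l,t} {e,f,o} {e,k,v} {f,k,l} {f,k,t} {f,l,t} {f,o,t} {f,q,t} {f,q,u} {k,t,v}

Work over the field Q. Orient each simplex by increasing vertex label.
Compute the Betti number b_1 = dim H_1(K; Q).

n_0=10 n_1=32 n_2=14  [Q]
∂1: piv[df,dl,do,dq,dt,du,ef,ek,ev] rk=9  ker:eo,et,eu,fk,fl,fo,fq,ft,fu,kl,kt,kv,lo,lq,lt,oq,ot,qt,qu,qv,tu,tv,uv
∂2: piv[dfl,dfo,dft,dlq,dlt,efo,ekv,fkl,fkt,fot,fqt,fqu,ktv] rk=13  ker:flt
b_1=(32−9)−13=10

b_1=10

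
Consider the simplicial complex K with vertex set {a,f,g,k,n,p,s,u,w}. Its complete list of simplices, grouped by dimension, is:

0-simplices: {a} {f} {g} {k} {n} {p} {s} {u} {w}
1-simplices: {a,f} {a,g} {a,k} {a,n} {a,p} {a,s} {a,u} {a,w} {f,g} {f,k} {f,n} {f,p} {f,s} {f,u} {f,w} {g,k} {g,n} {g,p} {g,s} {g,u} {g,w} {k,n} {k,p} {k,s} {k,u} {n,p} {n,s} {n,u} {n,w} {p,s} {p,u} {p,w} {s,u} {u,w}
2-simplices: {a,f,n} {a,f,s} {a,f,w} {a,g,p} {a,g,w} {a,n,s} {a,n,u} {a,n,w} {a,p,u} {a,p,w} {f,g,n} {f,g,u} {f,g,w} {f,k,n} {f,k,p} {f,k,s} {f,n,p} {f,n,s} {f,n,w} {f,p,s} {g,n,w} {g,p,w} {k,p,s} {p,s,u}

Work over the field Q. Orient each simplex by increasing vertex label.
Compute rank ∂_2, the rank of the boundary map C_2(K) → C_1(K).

rank∂_2=19

n_0=9 n_1=34 n_2=24  [Q]
∂1: piv[af,ag,ak,an,ap,as,au,aw] rk=8  ker:fg,fk,fn,fp,fs,fu,fw,gk,gn,gp,gs,gu,gw,kn,kp,ks,ku,np,ns,nu,nw,ps,pu,pw,su,uw
∂2: piv[afn,afs,afw,agp,agw,ans,anu,anw,apu,apw,fgn,fgu,fgw,fkn,fkp,fks,fnp,fps,psu] rk=19  ker:fns,fnw,gnw,gpw,kps
rk∂_2=19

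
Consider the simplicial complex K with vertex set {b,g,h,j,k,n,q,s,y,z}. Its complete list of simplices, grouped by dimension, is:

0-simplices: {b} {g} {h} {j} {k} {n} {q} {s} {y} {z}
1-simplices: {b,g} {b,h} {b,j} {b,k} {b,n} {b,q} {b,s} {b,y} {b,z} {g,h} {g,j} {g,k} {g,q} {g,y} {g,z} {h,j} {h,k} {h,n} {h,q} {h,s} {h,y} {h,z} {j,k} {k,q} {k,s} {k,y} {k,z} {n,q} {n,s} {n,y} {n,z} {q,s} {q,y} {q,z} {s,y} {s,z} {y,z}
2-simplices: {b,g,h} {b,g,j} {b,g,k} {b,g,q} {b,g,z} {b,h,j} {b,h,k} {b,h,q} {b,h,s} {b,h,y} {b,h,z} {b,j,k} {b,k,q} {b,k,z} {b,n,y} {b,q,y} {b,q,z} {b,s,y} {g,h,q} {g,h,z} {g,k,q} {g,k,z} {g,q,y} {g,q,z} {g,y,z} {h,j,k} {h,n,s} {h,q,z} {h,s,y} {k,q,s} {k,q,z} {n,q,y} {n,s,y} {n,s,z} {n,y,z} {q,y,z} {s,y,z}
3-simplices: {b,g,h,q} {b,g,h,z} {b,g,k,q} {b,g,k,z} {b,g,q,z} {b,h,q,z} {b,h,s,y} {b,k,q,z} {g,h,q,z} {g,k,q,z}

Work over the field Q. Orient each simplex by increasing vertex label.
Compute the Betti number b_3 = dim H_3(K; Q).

b_3=2

n_0=10 n_1=37 n_2=37 n_3=10  [Q]
∂1: piv[bg,bh,bj,bk,bn,bq,bs,by,bz] rk=9  ker:gh,gj,gk,gq,gy,gz,hj,hk,hn,hq,hs,hy,hz,jk,kq,ks,ky,kz,nq,ns,ny,nz,qs,qy,qz,sy,sz,yz
∂2: piv[bgh,bgj,bgk,bgq,bgz,bhj,bhk,bhq,bhs,bhy,bhz,bjk,bkq,bkz,bny,bqy,bqz,bsy,gqy,gyz,hns,kqs,nqy,nsy,nsz,nyz] rk=26  ker:ghq,ghz,gkq,gkz,gqz,hjk,hqz,hsy,kqz,qyz,syz
∂3: piv[bghq,bghz,bgkq,bgkz,bgqz,bhqz,bhsy,bkqz] rk=8  ker:ghqz,gkqz
b_3=(10−8)−0=2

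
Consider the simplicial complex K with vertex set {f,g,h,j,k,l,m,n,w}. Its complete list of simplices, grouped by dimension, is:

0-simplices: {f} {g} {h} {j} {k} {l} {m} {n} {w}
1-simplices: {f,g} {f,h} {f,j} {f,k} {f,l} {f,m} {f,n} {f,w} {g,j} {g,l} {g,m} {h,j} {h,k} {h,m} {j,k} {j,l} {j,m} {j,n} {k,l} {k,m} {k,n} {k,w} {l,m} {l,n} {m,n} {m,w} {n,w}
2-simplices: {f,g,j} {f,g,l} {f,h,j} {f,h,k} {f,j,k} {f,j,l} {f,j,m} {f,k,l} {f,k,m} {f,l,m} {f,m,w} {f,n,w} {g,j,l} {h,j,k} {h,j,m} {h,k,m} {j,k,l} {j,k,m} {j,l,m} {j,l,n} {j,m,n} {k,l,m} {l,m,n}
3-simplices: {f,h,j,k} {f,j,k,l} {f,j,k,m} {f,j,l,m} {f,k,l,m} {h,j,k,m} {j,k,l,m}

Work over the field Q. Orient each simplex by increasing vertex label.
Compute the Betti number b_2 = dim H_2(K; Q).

n_0=9 n_1=27 n_2=23 n_3=7  [Q]
∂1: piv[fg,fh,fj,fk,fl,fm,fn,fw] rk=8  ker:gj,gl,gm,hj,hk,hm,jk,jl,jm,jn,kl,km,kn,kw,lm,ln,mn,mw,nw
∂2: piv[fgj,fgl,fhj,fhk,fjk,fjl,fjm,fkl,fkm,flm,fmw,fnw,hjm,jln,jmn] rk=15  ker:gjl,hjk,hkm,jkl,jkm,jlm,klm,lmn
∂3: piv[fhjk,fjkl,fjkm,fjlm,fklm,hjkm] rk=6  ker:jklm
b_2=(23−15)−6=2

b_2=2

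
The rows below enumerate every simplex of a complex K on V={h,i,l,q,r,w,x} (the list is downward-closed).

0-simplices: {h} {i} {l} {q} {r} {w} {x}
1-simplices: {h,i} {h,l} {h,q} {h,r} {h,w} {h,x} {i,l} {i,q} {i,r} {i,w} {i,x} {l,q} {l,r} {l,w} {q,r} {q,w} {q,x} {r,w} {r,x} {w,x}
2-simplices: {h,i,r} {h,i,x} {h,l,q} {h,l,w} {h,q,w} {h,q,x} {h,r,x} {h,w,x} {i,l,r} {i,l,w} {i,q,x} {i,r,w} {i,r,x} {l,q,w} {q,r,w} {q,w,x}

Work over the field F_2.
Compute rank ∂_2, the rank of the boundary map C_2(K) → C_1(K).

rank∂_2=13

n_0=7 n_1=20 n_2=16  [Z2]
∂1: piv[hi,hl,hq,hr,hw,hx] rk=6  ker:il,iq,ir,iw,ix,lq,lr,lw,qr,qw,qx,rw,rx,wx
∂2: piv[hir,hix,hlq,hlw,hqw,hqx,hrx,hwx,ilr,ilw,iqx,irw,qrw] rk=13  ker:irx,lqw,qwx
rk∂_2=13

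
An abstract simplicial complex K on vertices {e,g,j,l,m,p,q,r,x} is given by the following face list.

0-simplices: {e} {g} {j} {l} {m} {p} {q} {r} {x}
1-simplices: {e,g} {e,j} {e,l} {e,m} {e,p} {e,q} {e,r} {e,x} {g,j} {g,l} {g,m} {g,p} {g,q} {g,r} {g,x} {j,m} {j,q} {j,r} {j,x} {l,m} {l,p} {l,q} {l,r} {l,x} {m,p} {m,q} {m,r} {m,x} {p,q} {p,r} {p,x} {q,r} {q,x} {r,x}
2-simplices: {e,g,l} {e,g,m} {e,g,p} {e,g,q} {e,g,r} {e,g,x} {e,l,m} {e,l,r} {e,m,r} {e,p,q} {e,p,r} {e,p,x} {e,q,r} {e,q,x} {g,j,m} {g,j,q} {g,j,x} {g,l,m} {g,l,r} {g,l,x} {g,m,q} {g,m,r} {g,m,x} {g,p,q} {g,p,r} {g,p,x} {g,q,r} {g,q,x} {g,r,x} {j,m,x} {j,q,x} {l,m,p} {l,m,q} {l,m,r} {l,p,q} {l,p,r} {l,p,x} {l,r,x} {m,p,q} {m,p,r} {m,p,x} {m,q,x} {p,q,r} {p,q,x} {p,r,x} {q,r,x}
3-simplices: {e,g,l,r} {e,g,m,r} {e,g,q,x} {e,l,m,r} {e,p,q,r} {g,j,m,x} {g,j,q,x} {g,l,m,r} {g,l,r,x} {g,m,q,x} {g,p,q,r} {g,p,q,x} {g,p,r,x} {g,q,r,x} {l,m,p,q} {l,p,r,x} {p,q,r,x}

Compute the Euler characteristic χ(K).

χ(K)=4

n_0=9 n_1=34 n_2=46 n_3=17
χ=+9−34+46−17=4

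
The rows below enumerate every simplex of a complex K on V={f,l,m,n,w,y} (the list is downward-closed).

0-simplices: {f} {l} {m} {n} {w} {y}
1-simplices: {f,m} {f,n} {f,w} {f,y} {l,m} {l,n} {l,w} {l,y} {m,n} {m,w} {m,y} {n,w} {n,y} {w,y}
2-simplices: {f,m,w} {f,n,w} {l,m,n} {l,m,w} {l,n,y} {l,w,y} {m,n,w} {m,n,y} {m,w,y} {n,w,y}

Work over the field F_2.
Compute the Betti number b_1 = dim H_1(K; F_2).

b_1=1

n_0=6 n_1=14 n_2=10  [Z2]
∂1: piv[fm,fn,fw,fy,lm] rk=5  ker:ln,lw,ly,mn,mw,my,nw,ny,wy
∂2: piv[fmw,fnw,lmn,lmw,lny,lwy,mnw,mny] rk=8  ker:mwy,nwy
b_1=(14−5)−8=1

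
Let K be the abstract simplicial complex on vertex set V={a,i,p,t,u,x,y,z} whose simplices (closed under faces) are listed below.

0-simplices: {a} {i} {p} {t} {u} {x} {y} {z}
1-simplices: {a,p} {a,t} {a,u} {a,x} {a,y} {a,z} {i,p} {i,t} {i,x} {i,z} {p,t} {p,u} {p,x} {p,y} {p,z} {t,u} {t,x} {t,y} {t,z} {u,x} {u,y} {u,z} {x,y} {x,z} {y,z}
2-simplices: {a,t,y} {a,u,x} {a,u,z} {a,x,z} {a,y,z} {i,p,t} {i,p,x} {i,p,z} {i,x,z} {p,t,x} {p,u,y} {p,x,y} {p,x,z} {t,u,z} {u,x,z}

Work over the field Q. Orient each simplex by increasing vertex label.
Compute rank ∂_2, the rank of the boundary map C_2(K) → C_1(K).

n_0=8 n_1=25 n_2=15  [Q]
∂1: piv[ap,at,au,ax,ay,az,ip] rk=7  ker:it,ix,iz,pt,pu,px,py,pz,tu,tx,ty,tz,ux,uy,uz,xy,xz,yz
∂2: piv[aty,aux,auz,axz,ayz,ipt,ipx,ipz,ixz,ptx,puy,pxy,tuz] rk=13  ker:pxz,uxz
rk∂_2=13

rank∂_2=13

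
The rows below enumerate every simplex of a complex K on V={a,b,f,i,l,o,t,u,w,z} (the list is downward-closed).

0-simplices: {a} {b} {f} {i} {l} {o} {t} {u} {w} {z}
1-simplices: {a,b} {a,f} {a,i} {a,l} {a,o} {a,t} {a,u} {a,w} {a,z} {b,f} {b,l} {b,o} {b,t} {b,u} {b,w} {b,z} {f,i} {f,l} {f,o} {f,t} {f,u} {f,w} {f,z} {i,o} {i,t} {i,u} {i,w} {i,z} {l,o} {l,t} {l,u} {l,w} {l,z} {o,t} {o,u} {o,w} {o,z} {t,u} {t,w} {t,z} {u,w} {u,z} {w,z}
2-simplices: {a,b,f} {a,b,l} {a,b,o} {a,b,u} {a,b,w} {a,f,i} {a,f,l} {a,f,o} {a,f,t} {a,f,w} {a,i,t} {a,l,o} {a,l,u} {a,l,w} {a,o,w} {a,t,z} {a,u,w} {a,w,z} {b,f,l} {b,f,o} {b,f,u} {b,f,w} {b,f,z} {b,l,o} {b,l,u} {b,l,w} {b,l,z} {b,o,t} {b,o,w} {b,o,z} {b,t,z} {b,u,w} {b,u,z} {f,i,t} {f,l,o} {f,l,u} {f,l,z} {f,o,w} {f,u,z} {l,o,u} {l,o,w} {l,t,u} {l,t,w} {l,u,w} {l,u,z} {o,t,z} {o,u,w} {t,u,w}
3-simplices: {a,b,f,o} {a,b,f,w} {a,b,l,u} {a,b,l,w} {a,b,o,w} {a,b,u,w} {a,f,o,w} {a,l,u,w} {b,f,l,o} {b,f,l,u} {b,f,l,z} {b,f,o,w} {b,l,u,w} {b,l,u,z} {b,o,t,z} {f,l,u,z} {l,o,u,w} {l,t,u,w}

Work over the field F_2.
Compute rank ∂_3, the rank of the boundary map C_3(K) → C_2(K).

n_0=10 n_1=43 n_2=48 n_3=18  [Z2]
∂1: piv[ab,af,ai,al,ao,at,au,aw,az] rk=9  ker:bf,bl,bo,bt,bu,bw,bz,fi,fl,fo,ft,fu,fw,fz,io,it,iu,iw,iz,lo,lt,lu,lw,lz,ot,ou,ow,oz,tu,tw,tz,uw,uz,wz
∂2: piv[abf,abl,abo,abu,abw,afi,afl,afo,aft,afw,ait,alo,alu,alw,aow,atz,auw,awz,bfu,bfz,blz,bot,boz,btz,buz,lou,ltu,ltw] rk=28  ker:bfl,bfo,bfw,blo,blu,blw,bow,buw,fit,flo,flu,flz,fow,fuz,low,luw,luz,otz,ouw,tuw
∂3: piv[abfo,abfw,ablu,ablw,abow,abuw,afow,aluw,bflo,bflu,bflz,bluz,botz,fluz,louw,ltuw] rk=16  ker:bfow,bluw
rk∂_3=16

rank∂_3=16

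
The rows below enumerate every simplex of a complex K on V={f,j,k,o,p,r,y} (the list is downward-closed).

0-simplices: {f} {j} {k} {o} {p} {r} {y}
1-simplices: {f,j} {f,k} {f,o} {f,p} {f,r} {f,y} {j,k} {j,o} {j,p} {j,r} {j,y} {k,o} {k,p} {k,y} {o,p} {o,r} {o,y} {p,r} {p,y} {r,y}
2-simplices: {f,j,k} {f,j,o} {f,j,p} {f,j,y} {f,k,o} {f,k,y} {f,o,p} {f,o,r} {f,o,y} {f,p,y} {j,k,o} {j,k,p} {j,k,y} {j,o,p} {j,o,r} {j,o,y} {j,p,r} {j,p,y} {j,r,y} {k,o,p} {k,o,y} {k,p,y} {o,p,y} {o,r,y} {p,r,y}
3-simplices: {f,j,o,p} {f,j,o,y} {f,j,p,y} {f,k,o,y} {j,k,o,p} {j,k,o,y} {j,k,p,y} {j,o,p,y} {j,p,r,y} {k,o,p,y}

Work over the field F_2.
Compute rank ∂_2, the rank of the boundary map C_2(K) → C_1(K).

rank∂_2=14

n_0=7 n_1=20 n_2=25 n_3=10  [Z2]
∂1: piv[fj,fk,fo,fp,fr,fy] rk=6  ker:jk,jo,jp,jr,jy,ko,kp,ky,op,or,oy,pr,py,ry
∂2: piv[fjk,fjo,fjp,fjy,fko,fky,fop,for,foy,fpy,jkp,jor,jpr,jry] rk=14  ker:jko,jky,jop,joy,jpy,kop,koy,kpy,opy,ory,pry
∂3: piv[fjop,fjoy,fjpy,fkoy,jkop,jkoy,jkpy,jopy,jpry] rk=9  ker:kopy
rk∂_2=14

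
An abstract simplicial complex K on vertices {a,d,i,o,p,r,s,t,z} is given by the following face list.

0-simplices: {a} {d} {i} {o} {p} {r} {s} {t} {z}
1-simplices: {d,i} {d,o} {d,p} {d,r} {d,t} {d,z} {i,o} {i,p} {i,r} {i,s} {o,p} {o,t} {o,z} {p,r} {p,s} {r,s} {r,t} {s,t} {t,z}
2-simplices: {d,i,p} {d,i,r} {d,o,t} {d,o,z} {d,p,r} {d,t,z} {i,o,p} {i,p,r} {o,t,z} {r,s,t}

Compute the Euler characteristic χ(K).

n_0=9 n_1=19 n_2=10
χ=+9−19+10=0

χ(K)=0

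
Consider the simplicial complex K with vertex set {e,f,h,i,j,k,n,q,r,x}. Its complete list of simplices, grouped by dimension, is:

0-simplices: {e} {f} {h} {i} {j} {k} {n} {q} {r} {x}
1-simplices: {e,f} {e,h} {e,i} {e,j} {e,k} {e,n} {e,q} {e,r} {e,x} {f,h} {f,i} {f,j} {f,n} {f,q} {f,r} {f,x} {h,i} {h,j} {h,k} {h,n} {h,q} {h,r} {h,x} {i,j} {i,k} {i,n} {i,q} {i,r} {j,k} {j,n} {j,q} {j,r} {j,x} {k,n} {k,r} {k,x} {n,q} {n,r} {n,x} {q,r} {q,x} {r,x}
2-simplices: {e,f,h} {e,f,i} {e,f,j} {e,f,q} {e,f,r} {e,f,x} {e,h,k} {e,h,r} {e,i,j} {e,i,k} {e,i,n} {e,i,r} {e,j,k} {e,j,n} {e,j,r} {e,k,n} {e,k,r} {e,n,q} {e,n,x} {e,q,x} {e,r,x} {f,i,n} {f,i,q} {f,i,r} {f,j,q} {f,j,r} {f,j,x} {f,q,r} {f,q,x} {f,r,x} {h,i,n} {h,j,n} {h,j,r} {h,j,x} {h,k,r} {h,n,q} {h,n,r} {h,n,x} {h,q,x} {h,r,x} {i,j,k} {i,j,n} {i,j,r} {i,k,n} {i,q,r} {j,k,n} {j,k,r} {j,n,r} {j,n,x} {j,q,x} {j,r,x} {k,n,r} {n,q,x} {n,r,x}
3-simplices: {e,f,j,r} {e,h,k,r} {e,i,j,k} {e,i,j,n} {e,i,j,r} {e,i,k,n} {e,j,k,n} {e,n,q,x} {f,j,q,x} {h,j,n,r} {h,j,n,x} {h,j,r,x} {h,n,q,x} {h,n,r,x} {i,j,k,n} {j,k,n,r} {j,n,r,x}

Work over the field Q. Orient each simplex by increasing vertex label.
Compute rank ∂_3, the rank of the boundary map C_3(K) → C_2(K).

n_0=10 n_1=42 n_2=54 n_3=17  [Q]
∂1: piv[ef,eh,ei,ej,ek,en,eq,er,ex] rk=9  ker:fh,fi,fj,fn,fq,fr,fx,hi,hj,hk,hn,hq,hr,hx,ij,ik,in,iq,ir,jk,jn,jq,jr,jx,kn,kr,kx,nq,nr,nx,qr,qx,rx
∂2: piv[efh,efi,efj,efq,efr,efx,ehk,ehr,eij,eik,ein,eir,ejk,ejn,ejr,ekn,ekr,enq,enx,eqx,erx,fin,fiq,fjq,fjx,fqr,hin,hjn,hjr,hjx,hnq,hnr] rk=32  ker:fir,fjr,fqx,frx,hkr,hnx,hqx,hrx,ijk,ijn,ijr,ikn,iqr,jkn,jkr,jnr,jnx,jqx,jrx,knr,nqx,nrx
∂3: piv[efjr,ehkr,eijk,eijn,eijr,eikn,ejkn,enqx,fjqx,hjnr,hjnx,hjrx,hnqx,hnrx,jknr] rk=15  ker:ijkn,jnrx
rk∂_3=15

rank∂_3=15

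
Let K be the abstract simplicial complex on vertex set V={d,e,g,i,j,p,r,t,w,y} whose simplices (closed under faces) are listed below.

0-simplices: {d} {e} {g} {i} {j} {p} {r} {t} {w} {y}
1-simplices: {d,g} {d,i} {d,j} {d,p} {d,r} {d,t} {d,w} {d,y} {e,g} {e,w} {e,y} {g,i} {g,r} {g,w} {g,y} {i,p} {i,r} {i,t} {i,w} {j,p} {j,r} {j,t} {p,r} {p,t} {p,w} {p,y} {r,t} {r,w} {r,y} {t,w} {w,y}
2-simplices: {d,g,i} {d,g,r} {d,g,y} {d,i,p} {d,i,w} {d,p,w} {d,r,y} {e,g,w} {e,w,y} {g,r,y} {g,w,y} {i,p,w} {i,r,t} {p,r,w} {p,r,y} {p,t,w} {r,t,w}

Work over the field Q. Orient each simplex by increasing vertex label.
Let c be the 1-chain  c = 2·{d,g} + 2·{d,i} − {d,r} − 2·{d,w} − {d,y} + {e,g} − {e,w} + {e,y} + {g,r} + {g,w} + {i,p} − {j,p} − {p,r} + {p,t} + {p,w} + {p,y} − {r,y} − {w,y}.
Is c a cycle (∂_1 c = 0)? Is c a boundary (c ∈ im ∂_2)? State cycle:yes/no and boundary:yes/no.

cycle:no boundary:no

n_0=10 n_1=31 n_2=17  [Q]
∂1: piv[dg,di,dj,dp,dr,dt,dw,dy,eg] rk=9  ker:ew,ey,gi,gr,gw,gy,ip,ir,it,iw,jp,jr,jt,pr,pt,pw,py,rt,rw,ry,tw,wy
∂2: piv[dgi,dgr,dgy,dip,diw,dpw,dry,egw,ewy,gwy,irt,prw,pry,ptw,rtw] rk=15  ker:gry,ipw
∂1c = −{e} + {g} + {i} + {j} − 2·{p} + {t} − {y}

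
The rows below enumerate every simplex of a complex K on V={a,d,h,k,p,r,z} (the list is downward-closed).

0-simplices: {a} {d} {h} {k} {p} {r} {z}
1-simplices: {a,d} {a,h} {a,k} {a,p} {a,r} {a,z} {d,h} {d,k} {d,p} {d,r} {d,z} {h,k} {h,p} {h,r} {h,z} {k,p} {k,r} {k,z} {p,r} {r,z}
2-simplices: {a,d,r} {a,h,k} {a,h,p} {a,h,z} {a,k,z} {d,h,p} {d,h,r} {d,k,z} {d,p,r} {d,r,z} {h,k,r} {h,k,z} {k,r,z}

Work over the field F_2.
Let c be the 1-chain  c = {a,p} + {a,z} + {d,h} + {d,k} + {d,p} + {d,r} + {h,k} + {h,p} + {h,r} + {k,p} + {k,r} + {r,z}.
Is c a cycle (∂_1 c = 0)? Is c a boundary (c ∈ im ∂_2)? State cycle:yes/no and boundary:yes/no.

n_0=7 n_1=20 n_2=13  [Z2]
∂1: piv[ad,ah,ak,ap,ar,az] rk=6  ker:dh,dk,dp,dr,dz,hk,hp,hr,hz,kp,kr,kz,pr,rz
∂2: piv[adr,ahk,ahp,ahz,akz,dhp,dhr,dkz,dpr,drz,hkr,krz] rk=12  ker:hkz
∂1c = 0
c vs im∂2: residual ≠ 0 ⇒ not boundary

cycle:yes boundary:no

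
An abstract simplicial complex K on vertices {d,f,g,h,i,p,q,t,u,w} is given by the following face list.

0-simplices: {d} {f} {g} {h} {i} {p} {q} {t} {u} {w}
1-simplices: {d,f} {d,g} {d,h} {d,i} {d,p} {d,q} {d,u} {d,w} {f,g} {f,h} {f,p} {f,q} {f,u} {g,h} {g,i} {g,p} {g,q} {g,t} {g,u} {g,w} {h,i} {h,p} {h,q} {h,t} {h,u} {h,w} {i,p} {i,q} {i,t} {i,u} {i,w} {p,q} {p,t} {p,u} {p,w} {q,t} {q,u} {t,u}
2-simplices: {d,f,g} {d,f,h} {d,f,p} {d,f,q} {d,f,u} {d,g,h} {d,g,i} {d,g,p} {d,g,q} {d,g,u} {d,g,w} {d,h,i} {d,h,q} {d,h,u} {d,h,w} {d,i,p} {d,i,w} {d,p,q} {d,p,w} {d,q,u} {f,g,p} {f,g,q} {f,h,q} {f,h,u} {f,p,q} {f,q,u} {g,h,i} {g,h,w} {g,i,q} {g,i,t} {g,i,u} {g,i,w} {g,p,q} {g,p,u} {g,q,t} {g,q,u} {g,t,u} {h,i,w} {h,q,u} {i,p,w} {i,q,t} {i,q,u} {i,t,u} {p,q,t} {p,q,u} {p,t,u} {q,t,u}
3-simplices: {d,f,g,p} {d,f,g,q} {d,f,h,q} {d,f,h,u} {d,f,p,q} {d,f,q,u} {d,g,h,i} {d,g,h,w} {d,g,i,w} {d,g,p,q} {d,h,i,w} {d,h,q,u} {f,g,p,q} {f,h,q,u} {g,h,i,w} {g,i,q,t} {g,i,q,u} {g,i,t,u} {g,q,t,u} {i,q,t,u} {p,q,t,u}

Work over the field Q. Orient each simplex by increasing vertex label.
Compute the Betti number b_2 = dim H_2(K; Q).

b_2=3

n_0=10 n_1=38 n_2=47 n_3=21  [Q]
∂1: piv[df,dg,dh,di,dp,dq,du,dw,gt] rk=9  ker:fg,fh,fp,fq,fu,gh,gi,gp,gq,gu,gw,hi,hp,hq,ht,hu,hw,ip,iq,it,iu,iw,pq,pt,pu,pw,qt,qu,tu
∂2: piv[dfg,dfh,dfp,dfq,dfu,dgh,dgi,dgp,dgq,dgu,dgw,dhi,dhq,dhu,dhw,dip,diw,dpq,dpw,dqu,giq,git,giu,gpu,gqt,gtu,pqt] rk=27  ker:fgp,fgq,fhq,fhu,fpq,fqu,ghi,ghw,giw,gpq,gqu,hiw,hqu,ipw,iqt,iqu,itu,pqu,ptu,qtu
∂3: piv[dfgp,dfgq,dfhq,dfhu,dfpq,dfqu,dghi,dghw,dgiw,dgpq,dhiw,dhqu,giqt,giqu,gitu,gqtu,pqtu] rk=17  ker:fgpq,fhqu,ghiw,iqtu
b_2=(47−27)−17=3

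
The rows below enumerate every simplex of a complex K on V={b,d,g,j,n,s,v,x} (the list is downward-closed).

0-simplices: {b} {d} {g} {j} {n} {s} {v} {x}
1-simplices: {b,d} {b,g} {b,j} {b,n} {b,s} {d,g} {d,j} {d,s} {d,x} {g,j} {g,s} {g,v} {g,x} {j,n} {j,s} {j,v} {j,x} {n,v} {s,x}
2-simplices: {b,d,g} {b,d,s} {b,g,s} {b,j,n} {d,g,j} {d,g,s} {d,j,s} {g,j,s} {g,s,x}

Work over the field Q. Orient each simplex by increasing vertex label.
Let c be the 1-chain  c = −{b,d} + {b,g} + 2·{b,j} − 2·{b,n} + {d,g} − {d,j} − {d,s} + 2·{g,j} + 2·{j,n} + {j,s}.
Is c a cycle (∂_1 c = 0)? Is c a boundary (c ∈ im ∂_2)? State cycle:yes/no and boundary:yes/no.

n_0=8 n_1=19 n_2=9  [Q]
∂1: piv[bd,bg,bj,bn,bs,dx,gv] rk=7  ker:dg,dj,ds,gj,gs,gx,jn,js,jv,jx,nv,sx
∂2: piv[bdg,bds,bgs,bjn,dgj,djs,gsx] rk=7  ker:dgs,gjs
∂1c = 0
c vs im∂2: reduces to 0 ⇒ boundary

cycle:yes boundary:yes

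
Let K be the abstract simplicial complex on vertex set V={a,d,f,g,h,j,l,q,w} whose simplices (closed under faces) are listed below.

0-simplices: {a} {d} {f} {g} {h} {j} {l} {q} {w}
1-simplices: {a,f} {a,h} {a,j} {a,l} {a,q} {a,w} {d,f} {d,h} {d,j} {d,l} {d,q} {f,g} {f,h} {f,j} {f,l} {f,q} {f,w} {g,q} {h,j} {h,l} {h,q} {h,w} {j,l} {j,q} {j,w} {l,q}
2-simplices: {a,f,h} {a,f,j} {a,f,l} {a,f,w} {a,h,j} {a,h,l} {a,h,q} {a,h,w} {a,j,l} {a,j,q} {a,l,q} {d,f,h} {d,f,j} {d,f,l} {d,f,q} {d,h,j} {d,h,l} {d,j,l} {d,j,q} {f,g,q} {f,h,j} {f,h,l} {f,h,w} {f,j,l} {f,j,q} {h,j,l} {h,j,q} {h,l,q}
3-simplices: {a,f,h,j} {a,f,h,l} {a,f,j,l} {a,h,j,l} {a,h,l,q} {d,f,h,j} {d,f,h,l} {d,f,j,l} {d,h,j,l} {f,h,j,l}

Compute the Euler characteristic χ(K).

χ(K)=1

n_0=9 n_1=26 n_2=28 n_3=10
χ=+9−26+28−10=1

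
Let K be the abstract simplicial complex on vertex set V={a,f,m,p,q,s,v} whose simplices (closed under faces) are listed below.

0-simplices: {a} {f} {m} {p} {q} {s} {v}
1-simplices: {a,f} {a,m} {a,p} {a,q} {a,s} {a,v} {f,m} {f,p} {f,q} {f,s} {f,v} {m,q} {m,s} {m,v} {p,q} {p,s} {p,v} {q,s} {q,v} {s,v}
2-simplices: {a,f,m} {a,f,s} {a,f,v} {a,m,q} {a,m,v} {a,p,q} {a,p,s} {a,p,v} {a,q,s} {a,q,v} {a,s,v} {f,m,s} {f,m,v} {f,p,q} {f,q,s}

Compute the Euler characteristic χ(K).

n_0=7 n_1=20 n_2=15
χ=+7−20+15=2

χ(K)=2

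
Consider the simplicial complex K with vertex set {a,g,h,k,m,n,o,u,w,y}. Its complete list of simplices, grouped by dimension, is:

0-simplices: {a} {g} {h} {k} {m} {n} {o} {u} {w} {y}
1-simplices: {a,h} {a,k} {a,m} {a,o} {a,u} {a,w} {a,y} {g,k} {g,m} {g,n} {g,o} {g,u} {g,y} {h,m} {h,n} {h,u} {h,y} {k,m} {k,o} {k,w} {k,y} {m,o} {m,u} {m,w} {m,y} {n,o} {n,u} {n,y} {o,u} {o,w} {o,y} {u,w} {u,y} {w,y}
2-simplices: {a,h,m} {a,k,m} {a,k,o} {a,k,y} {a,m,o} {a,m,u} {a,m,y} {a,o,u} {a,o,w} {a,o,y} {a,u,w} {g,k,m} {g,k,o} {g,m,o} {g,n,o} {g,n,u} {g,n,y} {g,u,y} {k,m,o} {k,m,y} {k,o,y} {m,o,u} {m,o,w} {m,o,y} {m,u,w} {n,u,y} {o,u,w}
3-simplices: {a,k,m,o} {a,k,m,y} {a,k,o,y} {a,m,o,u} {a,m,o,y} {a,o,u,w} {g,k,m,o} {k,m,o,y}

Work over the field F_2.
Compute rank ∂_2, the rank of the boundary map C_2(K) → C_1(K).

n_0=10 n_1=34 n_2=27 n_3=8  [Z2]
∂1: piv[ah,ak,am,ao,au,aw,ay,gk,gn] rk=9  ker:gm,go,gu,gy,hm,hn,hu,hy,km,ko,kw,ky,mo,mu,mw,my,no,nu,ny,ou,ow,oy,uw,uy,wy
∂2: piv[ahm,akm,ako,aky,amo,amu,amy,aou,aow,aoy,auw,gkm,gko,gno,gnu,gny,guy,mow] rk=18  ker:gmo,kmo,kmy,koy,mou,moy,muw,nuy,ouw
∂3: piv[akmo,akmy,akoy,amou,amoy,aouw,gkmo] rk=7  ker:kmoy
rk∂_2=18

rank∂_2=18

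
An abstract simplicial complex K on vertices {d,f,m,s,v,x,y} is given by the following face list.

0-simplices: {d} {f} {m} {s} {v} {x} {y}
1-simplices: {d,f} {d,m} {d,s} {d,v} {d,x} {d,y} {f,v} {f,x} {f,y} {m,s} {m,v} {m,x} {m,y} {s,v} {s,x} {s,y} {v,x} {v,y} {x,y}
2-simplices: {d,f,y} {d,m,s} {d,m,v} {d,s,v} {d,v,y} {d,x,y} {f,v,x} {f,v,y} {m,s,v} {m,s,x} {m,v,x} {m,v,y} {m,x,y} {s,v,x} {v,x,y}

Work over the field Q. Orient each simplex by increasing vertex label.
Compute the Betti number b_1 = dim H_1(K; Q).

n_0=7 n_1=19 n_2=15  [Q]
∂1: piv[df,dm,ds,dv,dx,dy] rk=6  ker:fv,fx,fy,ms,mv,mx,my,sv,sx,sy,vx,vy,xy
∂2: piv[dfy,dms,dmv,dsv,dvy,dxy,fvx,fvy,msx,mvx,mvy,mxy] rk=12  ker:msv,svx,vxy
b_1=(19−6)−12=1

b_1=1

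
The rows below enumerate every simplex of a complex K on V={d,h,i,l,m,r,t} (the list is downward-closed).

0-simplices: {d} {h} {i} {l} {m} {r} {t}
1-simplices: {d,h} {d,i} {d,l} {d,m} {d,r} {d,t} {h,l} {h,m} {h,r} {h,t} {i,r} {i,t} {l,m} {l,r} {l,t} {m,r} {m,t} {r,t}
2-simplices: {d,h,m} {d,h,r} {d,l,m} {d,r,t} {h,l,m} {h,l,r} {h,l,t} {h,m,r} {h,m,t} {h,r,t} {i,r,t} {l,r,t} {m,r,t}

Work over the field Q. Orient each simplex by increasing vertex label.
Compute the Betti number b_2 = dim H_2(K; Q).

n_0=7 n_1=18 n_2=13  [Q]
∂1: piv[dh,di,dl,dm,dr,dt] rk=6  ker:hl,hm,hr,ht,ir,it,lm,lr,lt,mr,mt,rt
∂2: piv[dhm,dhr,dlm,drt,hlm,hlr,hlt,hmr,hmt,hrt,irt] rk=11  ker:lrt,mrt
b_2=(13−11)−0=2

b_2=2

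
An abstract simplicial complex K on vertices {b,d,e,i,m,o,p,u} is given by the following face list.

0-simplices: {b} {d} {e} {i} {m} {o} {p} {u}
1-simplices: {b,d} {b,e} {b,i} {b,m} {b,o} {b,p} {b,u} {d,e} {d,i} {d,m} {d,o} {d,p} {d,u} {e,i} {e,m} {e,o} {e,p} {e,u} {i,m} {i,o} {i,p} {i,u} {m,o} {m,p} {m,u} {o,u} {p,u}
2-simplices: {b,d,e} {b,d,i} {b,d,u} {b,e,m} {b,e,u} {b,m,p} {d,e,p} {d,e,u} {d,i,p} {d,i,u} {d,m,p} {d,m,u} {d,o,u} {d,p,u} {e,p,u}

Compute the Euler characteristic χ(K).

χ(K)=-4

n_0=8 n_1=27 n_2=15
χ=+8−27+15=-4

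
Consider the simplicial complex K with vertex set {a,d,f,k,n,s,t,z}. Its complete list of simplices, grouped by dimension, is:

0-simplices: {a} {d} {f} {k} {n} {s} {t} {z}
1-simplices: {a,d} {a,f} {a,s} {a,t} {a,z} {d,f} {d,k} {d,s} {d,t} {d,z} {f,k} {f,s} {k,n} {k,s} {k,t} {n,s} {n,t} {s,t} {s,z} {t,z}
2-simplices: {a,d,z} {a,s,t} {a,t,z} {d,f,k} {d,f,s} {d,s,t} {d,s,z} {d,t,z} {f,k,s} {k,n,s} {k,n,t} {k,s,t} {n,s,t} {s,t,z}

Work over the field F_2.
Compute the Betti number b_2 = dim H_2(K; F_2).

n_0=8 n_1=20 n_2=14  [Z2]
∂1: piv[ad,af,as,at,az,dk,kn] rk=7  ker:df,ds,dt,dz,fk,fs,ks,kt,ns,nt,st,sz,tz
∂2: piv[adz,ast,atz,dfk,dfs,dst,dsz,dtz,fks,kns,knt,kst] rk=12  ker:nst,stz
b_2=(14−12)−0=2

b_2=2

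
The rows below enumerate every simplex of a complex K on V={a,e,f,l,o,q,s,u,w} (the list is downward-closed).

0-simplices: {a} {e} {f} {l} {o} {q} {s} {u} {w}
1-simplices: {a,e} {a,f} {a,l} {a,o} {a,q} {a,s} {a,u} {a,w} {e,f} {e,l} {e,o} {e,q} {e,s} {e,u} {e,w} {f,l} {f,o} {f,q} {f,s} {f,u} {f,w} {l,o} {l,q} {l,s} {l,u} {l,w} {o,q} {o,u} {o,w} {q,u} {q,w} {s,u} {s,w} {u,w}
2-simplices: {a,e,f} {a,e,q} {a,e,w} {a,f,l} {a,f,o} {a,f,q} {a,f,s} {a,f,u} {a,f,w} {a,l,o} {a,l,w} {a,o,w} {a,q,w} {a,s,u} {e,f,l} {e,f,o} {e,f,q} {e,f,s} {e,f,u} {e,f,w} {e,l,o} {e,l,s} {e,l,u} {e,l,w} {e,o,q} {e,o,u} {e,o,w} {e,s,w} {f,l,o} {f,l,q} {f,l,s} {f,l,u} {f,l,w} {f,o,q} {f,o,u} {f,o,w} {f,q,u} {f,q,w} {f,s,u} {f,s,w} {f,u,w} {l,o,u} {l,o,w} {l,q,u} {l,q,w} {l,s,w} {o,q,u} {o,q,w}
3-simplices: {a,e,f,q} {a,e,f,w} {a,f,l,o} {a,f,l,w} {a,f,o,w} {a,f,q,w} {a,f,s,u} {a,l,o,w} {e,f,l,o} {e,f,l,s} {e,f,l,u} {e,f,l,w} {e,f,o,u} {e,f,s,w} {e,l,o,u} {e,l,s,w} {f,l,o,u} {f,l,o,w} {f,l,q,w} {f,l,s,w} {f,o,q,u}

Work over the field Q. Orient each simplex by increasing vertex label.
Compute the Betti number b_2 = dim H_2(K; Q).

b_2=4

n_0=9 n_1=34 n_2=48 n_3=21  [Q]
∂1: piv[ae,af,al,ao,aq,as,au,aw] rk=8  ker:ef,el,eo,eq,es,eu,ew,fl,fo,fq,fs,fu,fw,lo,lq,ls,lu,lw,oq,ou,ow,qu,qw,su,sw,uw
∂2: piv[aef,aeq,aew,afl,afo,afq,afs,afu,afw,alo,alw,aow,aqw,asu,efl,efo,efs,efu,els,elu,eoq,eou,esw,flq,fqu,fuw] rk=26  ker:efq,efw,elo,elw,eow,flo,fls,flu,flw,foq,fou,fow,fqw,fsu,fsw,lou,low,lqu,lqw,lsw,oqu,oqw
∂3: piv[aefq,aefw,aflo,aflw,afow,afqw,afsu,alow,eflo,efls,eflu,eflw,efou,efsw,elou,elsw,flqw,foqu] rk=18  ker:flou,flow,flsw
b_2=(48−26)−18=4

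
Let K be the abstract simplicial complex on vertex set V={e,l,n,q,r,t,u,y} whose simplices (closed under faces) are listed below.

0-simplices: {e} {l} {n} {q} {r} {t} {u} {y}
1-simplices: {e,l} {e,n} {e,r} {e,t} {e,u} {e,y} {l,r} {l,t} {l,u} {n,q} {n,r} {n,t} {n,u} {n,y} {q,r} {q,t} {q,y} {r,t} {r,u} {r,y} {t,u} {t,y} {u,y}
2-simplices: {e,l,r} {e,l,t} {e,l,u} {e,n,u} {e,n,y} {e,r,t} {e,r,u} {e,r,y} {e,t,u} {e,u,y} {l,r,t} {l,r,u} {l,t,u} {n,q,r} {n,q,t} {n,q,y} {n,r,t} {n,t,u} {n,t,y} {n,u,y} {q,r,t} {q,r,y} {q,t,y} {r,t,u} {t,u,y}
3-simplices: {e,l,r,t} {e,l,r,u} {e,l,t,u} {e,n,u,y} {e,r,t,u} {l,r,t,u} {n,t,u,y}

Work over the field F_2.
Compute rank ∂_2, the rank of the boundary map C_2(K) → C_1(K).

n_0=8 n_1=23 n_2=25 n_3=7  [Z2]
∂1: piv[el,en,er,et,eu,ey,nq] rk=7  ker:lr,lt,lu,nr,nt,nu,ny,qr,qt,qy,rt,ru,ry,tu,ty,uy
∂2: piv[elr,elt,elu,enu,eny,ert,eru,ery,etu,euy,nqr,nqt,nqy,nrt,ntu,nty] rk=16  ker:lrt,lru,ltu,nuy,qrt,qry,qty,rtu,tuy
∂3: piv[elrt,elru,eltu,enuy,ertu,ntuy] rk=6  ker:lrtu
rk∂_2=16

rank∂_2=16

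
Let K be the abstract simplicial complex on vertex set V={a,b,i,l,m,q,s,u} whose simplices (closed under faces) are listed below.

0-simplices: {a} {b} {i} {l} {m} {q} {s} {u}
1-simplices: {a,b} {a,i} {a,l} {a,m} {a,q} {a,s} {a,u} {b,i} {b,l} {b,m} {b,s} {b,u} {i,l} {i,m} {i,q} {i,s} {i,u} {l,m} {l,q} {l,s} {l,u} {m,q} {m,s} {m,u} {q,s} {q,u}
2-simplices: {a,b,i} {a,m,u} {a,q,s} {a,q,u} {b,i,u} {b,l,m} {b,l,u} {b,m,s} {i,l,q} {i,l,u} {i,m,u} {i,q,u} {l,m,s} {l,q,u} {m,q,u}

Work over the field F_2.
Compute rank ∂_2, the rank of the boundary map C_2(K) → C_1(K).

n_0=8 n_1=26 n_2=15  [Z2]
∂1: piv[ab,ai,al,am,aq,as,au] rk=7  ker:bi,bl,bm,bs,bu,il,im,iq,is,iu,lm,lq,ls,lu,mq,ms,mu,qs,qu
∂2: piv[abi,amu,aqs,aqu,biu,blm,blu,bms,ilq,ilu,imu,iqu,lms,mqu] rk=14  ker:lqu
rk∂_2=14

rank∂_2=14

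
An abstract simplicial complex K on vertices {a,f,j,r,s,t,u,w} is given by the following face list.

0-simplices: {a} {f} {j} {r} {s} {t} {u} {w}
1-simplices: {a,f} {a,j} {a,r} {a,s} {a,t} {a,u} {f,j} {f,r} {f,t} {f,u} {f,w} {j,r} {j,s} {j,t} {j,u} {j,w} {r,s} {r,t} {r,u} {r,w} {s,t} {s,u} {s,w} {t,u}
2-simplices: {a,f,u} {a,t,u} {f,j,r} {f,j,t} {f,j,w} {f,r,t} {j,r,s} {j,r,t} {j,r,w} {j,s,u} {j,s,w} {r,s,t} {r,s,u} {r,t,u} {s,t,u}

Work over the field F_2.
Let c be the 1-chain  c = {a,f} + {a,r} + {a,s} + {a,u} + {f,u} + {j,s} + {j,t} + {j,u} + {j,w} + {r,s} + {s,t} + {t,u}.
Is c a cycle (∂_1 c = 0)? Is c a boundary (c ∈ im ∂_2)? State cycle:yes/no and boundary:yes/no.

cycle:no boundary:no

n_0=8 n_1=24 n_2=15  [Z2]
∂1: piv[af,aj,ar,as,at,au,fw] rk=7  ker:fj,fr,ft,fu,jr,js,jt,ju,jw,rs,rt,ru,rw,st,su,sw,tu
∂2: piv[afu,atu,fjr,fjt,fjw,frt,jrs,jrw,jsu,jsw,rst,rsu,rtu] rk=13  ker:jrt,stu
∂1c = {t} + {w}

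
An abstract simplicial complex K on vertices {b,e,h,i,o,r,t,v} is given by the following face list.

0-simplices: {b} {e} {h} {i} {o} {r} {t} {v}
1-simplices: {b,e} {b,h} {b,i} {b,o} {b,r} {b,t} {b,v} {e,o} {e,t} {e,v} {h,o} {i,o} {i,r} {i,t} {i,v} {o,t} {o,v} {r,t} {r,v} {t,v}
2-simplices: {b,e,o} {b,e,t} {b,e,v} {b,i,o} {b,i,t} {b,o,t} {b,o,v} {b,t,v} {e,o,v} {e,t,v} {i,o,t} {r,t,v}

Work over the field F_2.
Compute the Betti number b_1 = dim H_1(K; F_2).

b_1=4

n_0=8 n_1=20 n_2=12  [Z2]
∂1: piv[be,bh,bi,bo,br,bt,bv] rk=7  ker:eo,et,ev,ho,io,ir,it,iv,ot,ov,rt,rv,tv
∂2: piv[beo,bet,bev,bio,bit,bot,bov,btv,rtv] rk=9  ker:eov,etv,iot
b_1=(20−7)−9=4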